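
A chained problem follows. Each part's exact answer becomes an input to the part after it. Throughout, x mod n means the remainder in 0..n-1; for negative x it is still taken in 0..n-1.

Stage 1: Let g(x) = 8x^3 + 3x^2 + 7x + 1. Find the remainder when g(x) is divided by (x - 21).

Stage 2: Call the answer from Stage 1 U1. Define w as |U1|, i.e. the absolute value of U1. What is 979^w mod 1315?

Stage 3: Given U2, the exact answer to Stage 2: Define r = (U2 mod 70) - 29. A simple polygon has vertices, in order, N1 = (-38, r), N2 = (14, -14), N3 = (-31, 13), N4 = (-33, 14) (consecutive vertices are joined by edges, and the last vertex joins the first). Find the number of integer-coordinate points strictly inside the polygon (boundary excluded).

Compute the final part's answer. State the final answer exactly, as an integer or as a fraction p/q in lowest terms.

Stage 1: remainder = value at the root: 8*(21)^3 + 3*(21)^2 + 7*(21)^1 + 1 = (74088) + (1323) + (147) + (1) = 75559; answer 75559
Stage 2: U1 = 75559; w = 75559; squarings mod 1315: 979^1=979, 979^2=1121, 979^4=816, 979^8=466, 979^16=181, 979^32=1201, 979^64=1161, 979^128=46, 979^256=801, 979^512=1196, 979^1024=1011, 979^2048=366, 979^4096=1141, 979^8192=31, 979^16384=961, 979^32768=391, 979^65536=341; 979^75559 = 979^1 * 979^2 * 979^4 * 979^32 * 979^256 * 979^512 * 979^1024 * 979^8192 * 979^65536 = 1294 (mod 1315); answer 1294
Stage 3: U2 = 1294; r = 5; cross terms: (-38*-14 - 14*5)=462, (14*13 - -31*-14)=-252, (-31*14 - -33*13)=-5, (-33*5 - -38*14)=367; twice the area = |572| = 572; area = 286; boundary points = 1 + 9 + 1 + 1 = 12; strictly interior points = area - boundary/2 + 1 = 281; answer 281

281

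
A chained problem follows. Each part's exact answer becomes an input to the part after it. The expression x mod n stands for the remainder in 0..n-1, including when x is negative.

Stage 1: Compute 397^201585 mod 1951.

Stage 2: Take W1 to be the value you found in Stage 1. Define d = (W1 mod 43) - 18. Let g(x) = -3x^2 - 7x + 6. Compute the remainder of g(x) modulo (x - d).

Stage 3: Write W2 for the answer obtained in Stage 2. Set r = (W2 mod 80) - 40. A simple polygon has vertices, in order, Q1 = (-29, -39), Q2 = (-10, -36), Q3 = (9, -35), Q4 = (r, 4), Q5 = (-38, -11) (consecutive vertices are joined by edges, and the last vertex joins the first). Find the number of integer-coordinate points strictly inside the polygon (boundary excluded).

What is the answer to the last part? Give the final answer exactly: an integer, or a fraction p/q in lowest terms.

Stage 1: squarings mod 1951: 397^1=397, 397^2=1529, 397^4=543, 397^8=248, 397^16=1023, 397^32=793, 397^64=627, 397^128=978, 397^256=494, 397^512=161, 397^1024=558, 397^2048=1155, 397^4096=1492, 397^8192=1924, 397^16384=729, 397^32768=769, 397^65536=208, 397^131072=342; 397^201585 = 397^1 * 397^16 * 397^32 * 397^64 * 397^256 * 397^512 * 397^4096 * 397^65536 * 397^131072 = 788 (mod 1951); answer 788
Stage 2: W1 = 788; d = -4; remainder = value at the root: -3*(-4)^2 - 7*(-4)^1 + 6 = (-48) + (28) + (6) = -14; answer -14
Stage 3: W2 = -14; r = 26; cross terms: (-29*-36 - -10*-39)=654, (-10*-35 - 9*-36)=674, (9*4 - 26*-35)=946, (26*-11 - -38*4)=-134, (-38*-39 - -29*-11)=1163; twice the area = |3303| = 3303; area = 3303/2; boundary points = 1 + 1 + 1 + 1 + 1 = 5; strictly interior points = area - boundary/2 + 1 = 1650; answer 1650

1650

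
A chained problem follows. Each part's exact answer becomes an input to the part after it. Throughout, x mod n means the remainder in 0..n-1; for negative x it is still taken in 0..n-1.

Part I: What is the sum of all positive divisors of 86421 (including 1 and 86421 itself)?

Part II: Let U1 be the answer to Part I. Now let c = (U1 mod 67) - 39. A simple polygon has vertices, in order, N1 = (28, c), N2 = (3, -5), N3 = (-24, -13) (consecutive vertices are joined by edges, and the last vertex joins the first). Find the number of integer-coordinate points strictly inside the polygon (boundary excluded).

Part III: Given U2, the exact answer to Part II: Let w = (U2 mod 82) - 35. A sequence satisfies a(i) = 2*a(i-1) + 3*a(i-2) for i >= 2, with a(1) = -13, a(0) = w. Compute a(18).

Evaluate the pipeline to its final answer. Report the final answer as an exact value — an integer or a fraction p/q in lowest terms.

Part I: 86421 = 3 * 28807; sigma = (1 + 3) * (1 + 28807) = 4 * 28808 = 115232; answer 115232
Part II: U1 = 115232; c = 20; cross terms: (28*-5 - 3*20)=-200, (3*-13 - -24*-5)=-159, (-24*20 - 28*-13)=-116; twice the area = |-475| = 475; area = 475/2; boundary points = 25 + 1 + 1 = 27; strictly interior points = area - boundary/2 + 1 = 225; answer 225
Part III: U2 = 225; w = 26; a(2) = 2*(-13) + 3*(26) = 52; iterating: a(2)=52, a(3)=65, a(4)=286, a(5)=767, a(6)=2392, a(7)=7085, a(8)=21346, a(9)=63947, a(10)=191932, a(11)=575705, a(12)=1727206, a(13)=5181527, a(14)=15544672, a(15)=46633925, a(16)=139901866, a(17)=419705507, a(18)=1259116612; answer 1259116612

1259116612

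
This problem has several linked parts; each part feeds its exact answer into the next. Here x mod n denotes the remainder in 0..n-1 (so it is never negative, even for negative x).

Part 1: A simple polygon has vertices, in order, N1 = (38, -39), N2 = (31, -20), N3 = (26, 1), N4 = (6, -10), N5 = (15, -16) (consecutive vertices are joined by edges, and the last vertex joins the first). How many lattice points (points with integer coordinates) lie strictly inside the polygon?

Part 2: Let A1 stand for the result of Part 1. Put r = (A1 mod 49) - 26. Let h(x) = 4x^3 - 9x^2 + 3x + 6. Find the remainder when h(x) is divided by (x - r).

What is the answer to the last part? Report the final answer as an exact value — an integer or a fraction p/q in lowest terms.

Part 1: cross terms: (38*-20 - 31*-39)=449, (31*1 - 26*-20)=551, (26*-10 - 6*1)=-266, (6*-16 - 15*-10)=54, (15*-39 - 38*-16)=23; twice the area = |811| = 811; area = 811/2; boundary points = 1 + 1 + 1 + 3 + 23 = 29; strictly interior points = area - boundary/2 + 1 = 392; answer 392
Part 2: A1 = 392; r = -26; remainder = value at the root: 4*(-26)^3 - 9*(-26)^2 + 3*(-26)^1 + 6 = (-70304) + (-6084) + (-78) + (6) = -76460; answer -76460

-76460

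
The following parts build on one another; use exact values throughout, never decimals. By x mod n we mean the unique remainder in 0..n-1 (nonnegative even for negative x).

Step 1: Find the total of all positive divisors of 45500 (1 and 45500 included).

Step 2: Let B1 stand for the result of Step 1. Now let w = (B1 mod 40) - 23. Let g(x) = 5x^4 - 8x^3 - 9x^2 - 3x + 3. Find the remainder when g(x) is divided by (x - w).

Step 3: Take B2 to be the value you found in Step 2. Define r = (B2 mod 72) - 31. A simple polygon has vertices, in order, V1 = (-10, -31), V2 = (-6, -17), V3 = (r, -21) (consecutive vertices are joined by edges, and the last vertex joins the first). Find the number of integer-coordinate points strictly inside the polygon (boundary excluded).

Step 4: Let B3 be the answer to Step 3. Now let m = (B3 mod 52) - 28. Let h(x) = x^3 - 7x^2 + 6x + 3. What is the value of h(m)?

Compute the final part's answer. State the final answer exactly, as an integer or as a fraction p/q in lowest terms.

Step 1: 45500 = 2^2 * 5^3 * 7 * 13; sigma = (1 + 2 + 4) * (1 + 5 + 25 + 125) * (1 + 7) * (1 + 13) = 7 * 156 * 8 * 14 = 122304; answer 122304
Step 2: B1 = 122304; w = 1; remainder = value at the root: 5*(1)^4 - 8*(1)^3 - 9*(1)^2 - 3*(1)^1 + 3 = (5) + (-8) + (-9) + (-3) + (3) = -12; answer -12
Step 3: B2 = -12; r = 29; cross terms: (-10*-17 - -6*-31)=-16, (-6*-21 - 29*-17)=619, (29*-31 - -10*-21)=-1109; twice the area = |-506| = 506; area = 253; boundary points = 2 + 1 + 1 = 4; strictly interior points = area - boundary/2 + 1 = 252; answer 252
Step 4: B3 = 252; m = 16; 1*(16)^3 - 7*(16)^2 + 6*(16)^1 + 3 = (4096) + (-1792) + (96) + (3) = 2403; answer 2403

2403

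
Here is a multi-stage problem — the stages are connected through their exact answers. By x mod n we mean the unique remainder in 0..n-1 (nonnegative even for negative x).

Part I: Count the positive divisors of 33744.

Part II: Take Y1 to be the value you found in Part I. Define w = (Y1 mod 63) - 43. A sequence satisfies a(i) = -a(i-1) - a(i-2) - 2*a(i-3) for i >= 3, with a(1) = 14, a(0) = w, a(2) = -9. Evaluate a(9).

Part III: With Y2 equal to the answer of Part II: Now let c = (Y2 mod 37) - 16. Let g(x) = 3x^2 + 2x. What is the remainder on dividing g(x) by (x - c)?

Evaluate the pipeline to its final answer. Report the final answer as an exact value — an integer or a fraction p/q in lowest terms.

Part I: 33744 = 2^4 * 3 * 19 * 37; number of divisors = (4+1) * (1+1) * (1+1) * (1+1) = 40; answer 40
Part II: Y1 = 40; w = -3; a(3) = -1*(-9) - 1*(14) - 2*(-3) = 1; iterating: a(3)=1, a(4)=-20, a(5)=37, a(6)=-19, a(7)=22, a(8)=-77, a(9)=93; answer 93
Part III: Y2 = 93; c = 3; remainder = value at the root: 3*(3)^2 + 2*(3)^1 = (27) + (6) = 33; answer 33

33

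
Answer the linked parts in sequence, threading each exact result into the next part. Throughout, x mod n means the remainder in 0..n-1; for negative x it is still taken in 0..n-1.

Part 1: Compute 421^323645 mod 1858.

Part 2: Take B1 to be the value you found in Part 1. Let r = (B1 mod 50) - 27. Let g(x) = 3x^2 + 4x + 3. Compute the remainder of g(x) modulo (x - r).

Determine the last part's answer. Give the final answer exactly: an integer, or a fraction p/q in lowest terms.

135

Part 1: squarings mod 1858: 421^1=421, 421^2=731, 421^4=1115, 421^8=223, 421^16=1421, 421^32=1453, 421^64=521, 421^128=173, 421^256=201, 421^512=1383, 421^1024=807, 421^2048=949, 421^4096=1329, 421^8192=1141, 421^16384=1281, 421^32768=347, 421^65536=1497, 421^131072=261, 421^262144=1233; 421^323645 = 421^1 * 421^4 * 421^8 * 421^16 * 421^32 * 421^4096 * 421^8192 * 421^16384 * 421^32768 * 421^262144 = 1083 (mod 1858); answer 1083
Part 2: B1 = 1083; r = 6; remainder = value at the root: 3*(6)^2 + 4*(6)^1 + 3 = (108) + (24) + (3) = 135; answer 135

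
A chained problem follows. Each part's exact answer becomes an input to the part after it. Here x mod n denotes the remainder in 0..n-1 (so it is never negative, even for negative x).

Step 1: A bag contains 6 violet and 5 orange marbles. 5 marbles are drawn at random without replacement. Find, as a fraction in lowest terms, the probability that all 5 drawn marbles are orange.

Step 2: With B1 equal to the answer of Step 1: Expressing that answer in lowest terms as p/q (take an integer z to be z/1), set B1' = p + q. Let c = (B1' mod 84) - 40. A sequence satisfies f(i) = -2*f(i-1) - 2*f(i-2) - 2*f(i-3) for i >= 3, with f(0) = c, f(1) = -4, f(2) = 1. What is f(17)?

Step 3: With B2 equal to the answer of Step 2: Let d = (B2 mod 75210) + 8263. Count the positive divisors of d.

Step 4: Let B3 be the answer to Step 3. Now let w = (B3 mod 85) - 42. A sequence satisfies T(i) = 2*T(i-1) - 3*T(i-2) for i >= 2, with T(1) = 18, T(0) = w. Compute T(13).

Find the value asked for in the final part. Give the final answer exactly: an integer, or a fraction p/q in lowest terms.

Step 1: total draws C(11,5) = 462; favorable C(5,5) = 1; P = 1/462; answer 1/462
Step 2: B1 = 1/462; threaded value p + q = 463; c = 3; f(3) = -2*(1) - 2*(-4) - 2*(3) = 0; iterating: f(3)=0, f(4)=6, f(5)=-14, f(6)=16, f(7)=-16, f(8)=28, f(9)=-56, f(10)=88, f(11)=-120, f(12)=176, f(13)=-288, f(14)=464, f(15)=-704, f(16)=1056, f(17)=-1632; answer -1632
Step 3: B2 = -1632; d = 81841; 81841 = 223 * 367; number of divisors = (1+1) * (1+1) = 4; answer 4
Step 4: B3 = 4; w = -38; T(2) = 2*(18) - 3*(-38) = 150; iterating: T(2)=150, T(3)=246, T(4)=42, T(5)=-654, T(6)=-1434, T(7)=-906, T(8)=2490, T(9)=7698, T(10)=7926, T(11)=-7242, T(12)=-38262, T(13)=-54798; answer -54798

-54798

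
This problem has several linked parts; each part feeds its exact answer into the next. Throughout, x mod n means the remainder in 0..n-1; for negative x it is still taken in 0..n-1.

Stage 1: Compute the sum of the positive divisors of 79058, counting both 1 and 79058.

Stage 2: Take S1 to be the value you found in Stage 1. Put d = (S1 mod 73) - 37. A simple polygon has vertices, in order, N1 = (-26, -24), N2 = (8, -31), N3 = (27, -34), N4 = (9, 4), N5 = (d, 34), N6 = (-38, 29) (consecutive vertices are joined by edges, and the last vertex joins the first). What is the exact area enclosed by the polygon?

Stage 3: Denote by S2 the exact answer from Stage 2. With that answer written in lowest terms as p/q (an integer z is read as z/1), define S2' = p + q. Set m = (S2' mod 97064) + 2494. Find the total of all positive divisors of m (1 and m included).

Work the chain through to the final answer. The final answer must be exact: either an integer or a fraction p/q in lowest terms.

Stage 1: 79058 = 2 * 7 * 5647; sigma = (1 + 2) * (1 + 7) * (1 + 5647) = 3 * 8 * 5648 = 135552; answer 135552
Stage 2: S1 = 135552; d = 27; cross terms: (-26*-31 - 8*-24)=998, (8*-34 - 27*-31)=565, (27*4 - 9*-34)=414, (9*34 - 27*4)=198, (27*29 - -38*34)=2075, (-38*-24 - -26*29)=1666; twice the area = |5916| = 5916; area = 2958; answer 2958
Stage 3: S2 = 2958; threaded value p + q = 2959; m = 5453; 5453 = 7 * 19 * 41; sigma = (1 + 7) * (1 + 19) * (1 + 41) = 8 * 20 * 42 = 6720; answer 6720

6720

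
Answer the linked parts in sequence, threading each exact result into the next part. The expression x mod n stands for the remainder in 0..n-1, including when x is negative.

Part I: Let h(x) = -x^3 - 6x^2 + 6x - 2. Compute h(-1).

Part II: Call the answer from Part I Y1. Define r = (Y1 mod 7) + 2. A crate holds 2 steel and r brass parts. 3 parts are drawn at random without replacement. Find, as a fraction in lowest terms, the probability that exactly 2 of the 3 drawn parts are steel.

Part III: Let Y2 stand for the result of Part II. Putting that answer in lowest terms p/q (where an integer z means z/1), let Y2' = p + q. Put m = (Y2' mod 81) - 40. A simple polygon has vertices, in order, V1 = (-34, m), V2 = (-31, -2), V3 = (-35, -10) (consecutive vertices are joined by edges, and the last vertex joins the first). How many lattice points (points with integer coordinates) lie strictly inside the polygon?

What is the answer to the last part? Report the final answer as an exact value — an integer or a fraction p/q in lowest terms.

36

Part I: -1*(-1)^3 - 6*(-1)^2 + 6*(-1)^1 - 2 = (1) + (-6) + (-6) + (-2) = -13; answer -13
Part II: Y1 = -13; r = 3; total draws C(5,3) = 10; favorable C(2,2)*C(3,1) = 3; P = 3/10; answer 3/10
Part III: Y2 = 3/10; threaded value p + q = 13; m = -27; cross terms: (-34*-2 - -31*-27)=-769, (-31*-10 - -35*-2)=240, (-35*-27 - -34*-10)=605; twice the area = |76| = 76; area = 38; boundary points = 1 + 4 + 1 = 6; strictly interior points = area - boundary/2 + 1 = 36; answer 36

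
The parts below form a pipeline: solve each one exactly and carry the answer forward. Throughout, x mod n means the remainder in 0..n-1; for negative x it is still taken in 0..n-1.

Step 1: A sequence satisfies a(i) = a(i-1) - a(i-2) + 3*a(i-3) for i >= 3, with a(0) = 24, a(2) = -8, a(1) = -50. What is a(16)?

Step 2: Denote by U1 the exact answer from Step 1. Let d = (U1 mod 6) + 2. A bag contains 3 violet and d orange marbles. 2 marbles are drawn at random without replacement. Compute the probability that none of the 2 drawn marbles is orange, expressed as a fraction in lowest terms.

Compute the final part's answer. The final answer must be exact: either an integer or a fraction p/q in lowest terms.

1/7

Step 1: a(3) = 1*(-8) - 1*(-50) + 3*(24) = 114; iterating: a(3)=114, a(4)=-28, a(5)=-166, a(6)=204, a(7)=286, a(8)=-416, a(9)=-90, a(10)=1184, a(11)=26, a(12)=-1428, a(13)=2098, a(14)=3604, a(15)=-2778, a(16)=-88; answer -88
Step 2: U1 = -88; d = 4; total draws C(7,2) = 21; favorable C(3,2) = 3; P = 1/7; answer 1/7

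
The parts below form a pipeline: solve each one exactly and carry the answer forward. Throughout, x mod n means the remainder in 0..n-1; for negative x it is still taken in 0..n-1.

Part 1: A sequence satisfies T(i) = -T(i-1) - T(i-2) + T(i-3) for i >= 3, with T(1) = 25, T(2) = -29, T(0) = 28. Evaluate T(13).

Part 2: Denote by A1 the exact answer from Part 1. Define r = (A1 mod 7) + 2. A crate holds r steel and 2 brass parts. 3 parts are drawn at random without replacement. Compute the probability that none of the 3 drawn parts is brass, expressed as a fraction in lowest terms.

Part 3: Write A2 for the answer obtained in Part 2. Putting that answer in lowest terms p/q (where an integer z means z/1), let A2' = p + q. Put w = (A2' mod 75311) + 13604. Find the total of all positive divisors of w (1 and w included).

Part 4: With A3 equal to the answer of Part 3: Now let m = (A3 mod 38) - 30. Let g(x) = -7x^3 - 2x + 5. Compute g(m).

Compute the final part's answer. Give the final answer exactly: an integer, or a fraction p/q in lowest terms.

-1519

Part 1: T(3) = -1*(-29) - 1*(25) + 1*(28) = 32; iterating: T(3)=32, T(4)=22, T(5)=-83, T(6)=93, T(7)=12, T(8)=-188, T(9)=269, T(10)=-69, T(11)=-388, T(12)=726, T(13)=-407; answer -407
Part 2: A1 = -407; r = 8; total draws C(10,3) = 120; favorable C(8,3) = 56; P = 7/15; answer 7/15
Part 3: A2 = 7/15; threaded value p + q = 22; w = 13626; 13626 = 2 * 3^2 * 757; sigma = (1 + 2) * (1 + 3 + 9) * (1 + 757) = 3 * 13 * 758 = 29562; answer 29562
Part 4: A3 = 29562; m = 6; -7*(6)^3 - 2*(6)^1 + 5 = (-1512) + (-12) + (5) = -1519; answer -1519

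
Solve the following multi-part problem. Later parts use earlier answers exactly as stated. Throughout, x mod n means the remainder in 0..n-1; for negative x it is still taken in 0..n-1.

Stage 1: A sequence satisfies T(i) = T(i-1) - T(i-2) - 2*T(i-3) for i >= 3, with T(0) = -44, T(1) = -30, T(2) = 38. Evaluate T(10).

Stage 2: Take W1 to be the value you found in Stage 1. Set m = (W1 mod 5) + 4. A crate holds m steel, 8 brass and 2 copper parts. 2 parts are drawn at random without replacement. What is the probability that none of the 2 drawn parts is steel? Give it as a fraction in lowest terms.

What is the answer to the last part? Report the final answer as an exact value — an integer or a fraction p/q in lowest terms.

Stage 1: T(3) = 1*(38) - 1*(-30) - 2*(-44) = 156; iterating: T(3)=156, T(4)=178, T(5)=-54, T(6)=-544, T(7)=-846, T(8)=-194, T(9)=1740, T(10)=3626; answer 3626
Stage 2: W1 = 3626; m = 5; total draws C(15,2) = 105; favorable C(10,2) = 45; P = 3/7; answer 3/7

3/7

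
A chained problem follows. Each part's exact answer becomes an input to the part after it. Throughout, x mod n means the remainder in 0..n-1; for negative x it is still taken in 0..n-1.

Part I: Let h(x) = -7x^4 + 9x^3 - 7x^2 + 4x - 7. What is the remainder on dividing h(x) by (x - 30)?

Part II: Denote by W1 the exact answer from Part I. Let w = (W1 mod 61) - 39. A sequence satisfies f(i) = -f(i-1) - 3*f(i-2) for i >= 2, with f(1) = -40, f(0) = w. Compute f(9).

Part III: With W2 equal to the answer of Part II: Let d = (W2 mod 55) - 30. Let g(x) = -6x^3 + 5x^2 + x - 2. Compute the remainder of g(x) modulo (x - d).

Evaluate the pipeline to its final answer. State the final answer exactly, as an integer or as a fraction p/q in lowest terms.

21358

Part I: remainder = value at the root: -7*(30)^4 + 9*(30)^3 - 7*(30)^2 + 4*(30)^1 - 7 = (-5670000) + (243000) + (-6300) + (120) + (-7) = -5433187; answer -5433187
Part II: W1 = -5433187; w = -17; f(2) = -1*(-40) - 3*(-17) = 91; iterating: f(2)=91, f(3)=29, f(4)=-302, f(5)=215, f(6)=691, f(7)=-1336, f(8)=-737, f(9)=4745; answer 4745
Part III: W2 = 4745; d = -15; remainder = value at the root: -6*(-15)^3 + 5*(-15)^2 + 1*(-15)^1 - 2 = (20250) + (1125) + (-15) + (-2) = 21358; answer 21358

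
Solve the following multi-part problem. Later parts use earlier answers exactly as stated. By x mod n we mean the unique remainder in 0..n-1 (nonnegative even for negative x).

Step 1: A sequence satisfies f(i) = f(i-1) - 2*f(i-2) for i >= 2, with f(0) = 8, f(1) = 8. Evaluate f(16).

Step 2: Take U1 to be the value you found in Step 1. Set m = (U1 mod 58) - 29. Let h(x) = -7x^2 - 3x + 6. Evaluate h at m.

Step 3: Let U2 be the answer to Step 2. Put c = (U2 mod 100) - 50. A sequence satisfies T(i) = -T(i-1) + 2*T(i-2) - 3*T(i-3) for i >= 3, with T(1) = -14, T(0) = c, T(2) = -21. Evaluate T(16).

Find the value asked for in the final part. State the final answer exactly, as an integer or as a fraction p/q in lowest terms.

Step 1: f(2) = 1*(8) - 2*(8) = -8; iterating: f(2)=-8, f(3)=-24, f(4)=-8, f(5)=40, f(6)=56, f(7)=-24, f(8)=-136, f(9)=-88, f(10)=184, f(11)=360, f(12)=-8, f(13)=-728, f(14)=-712, f(15)=744, f(16)=2168; answer 2168
Step 2: U1 = 2168; m = -7; -7*(-7)^2 - 3*(-7)^1 + 6 = (-343) + (21) + (6) = -316; answer -316
Step 3: U2 = -316; c = 34; T(3) = -1*(-21) + 2*(-14) - 3*(34) = -109; iterating: T(3)=-109, T(4)=109, T(5)=-264, T(6)=809, T(7)=-1664, T(8)=4074, T(9)=-9829, T(10)=22969, T(11)=-54849, T(12)=130274, T(13)=-308879, T(14)=733974, T(15)=-1742554, T(16)=4137139; answer 4137139

4137139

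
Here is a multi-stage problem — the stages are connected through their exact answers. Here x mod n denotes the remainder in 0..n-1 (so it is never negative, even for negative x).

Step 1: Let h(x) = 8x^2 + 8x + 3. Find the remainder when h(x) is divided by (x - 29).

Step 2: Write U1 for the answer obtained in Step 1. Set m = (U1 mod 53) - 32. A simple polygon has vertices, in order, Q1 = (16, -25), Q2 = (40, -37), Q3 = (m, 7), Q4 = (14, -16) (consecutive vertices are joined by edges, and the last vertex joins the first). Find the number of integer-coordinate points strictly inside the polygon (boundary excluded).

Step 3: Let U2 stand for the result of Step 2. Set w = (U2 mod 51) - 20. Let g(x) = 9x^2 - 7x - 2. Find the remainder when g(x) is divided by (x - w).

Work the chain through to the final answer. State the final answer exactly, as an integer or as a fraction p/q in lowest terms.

630

Step 1: remainder = value at the root: 8*(29)^2 + 8*(29)^1 + 3 = (6728) + (232) + (3) = 6963; answer 6963
Step 2: U1 = 6963; m = -12; cross terms: (16*-37 - 40*-25)=408, (40*7 - -12*-37)=-164, (-12*-16 - 14*7)=94, (14*-25 - 16*-16)=-94; twice the area = |244| = 244; area = 122; boundary points = 12 + 4 + 1 + 1 = 18; strictly interior points = area - boundary/2 + 1 = 114; answer 114
Step 3: U2 = 114; w = -8; remainder = value at the root: 9*(-8)^2 - 7*(-8)^1 - 2 = (576) + (56) + (-2) = 630; answer 630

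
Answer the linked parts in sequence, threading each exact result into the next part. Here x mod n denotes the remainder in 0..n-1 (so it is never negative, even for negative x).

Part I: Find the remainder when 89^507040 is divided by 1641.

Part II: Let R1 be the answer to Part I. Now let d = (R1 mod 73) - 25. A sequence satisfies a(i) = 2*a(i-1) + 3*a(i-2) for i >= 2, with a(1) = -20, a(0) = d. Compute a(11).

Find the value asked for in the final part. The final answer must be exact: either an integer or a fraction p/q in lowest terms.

-310022

Part I: squarings mod 1641: 89^1=89, 89^2=1357, 89^4=247, 89^8=292, 89^16=1573, 89^32=1342, 89^64=787, 89^128=712, 89^256=1516, 89^512=856, 89^1024=850, 89^2048=460, 89^4096=1552, 89^8192=1357, 89^16384=247, 89^32768=292, 89^65536=1573, 89^131072=1342, 89^262144=787; 89^507040 = 89^32 * 89^128 * 89^1024 * 89^2048 * 89^4096 * 89^8192 * 89^32768 * 89^65536 * 89^131072 * 89^262144 = 841 (mod 1641); answer 841
Part II: R1 = 841; d = 13; a(2) = 2*(-20) + 3*(13) = -1; iterating: a(2)=-1, a(3)=-62, a(4)=-127, a(5)=-440, a(6)=-1261, a(7)=-3842, a(8)=-11467, a(9)=-34460, a(10)=-103321, a(11)=-310022; answer -310022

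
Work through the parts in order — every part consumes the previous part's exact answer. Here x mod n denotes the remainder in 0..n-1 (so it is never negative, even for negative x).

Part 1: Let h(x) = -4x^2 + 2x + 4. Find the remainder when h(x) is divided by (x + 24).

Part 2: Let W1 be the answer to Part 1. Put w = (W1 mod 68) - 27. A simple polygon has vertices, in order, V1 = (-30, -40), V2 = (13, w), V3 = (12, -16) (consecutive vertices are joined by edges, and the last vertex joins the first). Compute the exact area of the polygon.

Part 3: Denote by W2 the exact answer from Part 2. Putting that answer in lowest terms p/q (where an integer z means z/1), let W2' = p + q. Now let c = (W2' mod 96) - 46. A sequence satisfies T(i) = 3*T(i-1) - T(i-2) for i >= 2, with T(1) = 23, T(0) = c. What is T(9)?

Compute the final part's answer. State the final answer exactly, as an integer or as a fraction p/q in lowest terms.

59432

Part 1: remainder = value at the root: -4*(-24)^2 + 2*(-24)^1 + 4 = (-2304) + (-48) + (4) = -2348; answer -2348
Part 2: W1 = -2348; w = 5; cross terms: (-30*5 - 13*-40)=370, (13*-16 - 12*5)=-268, (12*-40 - -30*-16)=-960; twice the area = |-858| = 858; area = 429; answer 429
Part 3: W2 = 429; threaded value p + q = 430; c = 0; T(2) = 3*(23) - 1*(0) = 69; iterating: T(2)=69, T(3)=184, T(4)=483, T(5)=1265, T(6)=3312, T(7)=8671, T(8)=22701, T(9)=59432; answer 59432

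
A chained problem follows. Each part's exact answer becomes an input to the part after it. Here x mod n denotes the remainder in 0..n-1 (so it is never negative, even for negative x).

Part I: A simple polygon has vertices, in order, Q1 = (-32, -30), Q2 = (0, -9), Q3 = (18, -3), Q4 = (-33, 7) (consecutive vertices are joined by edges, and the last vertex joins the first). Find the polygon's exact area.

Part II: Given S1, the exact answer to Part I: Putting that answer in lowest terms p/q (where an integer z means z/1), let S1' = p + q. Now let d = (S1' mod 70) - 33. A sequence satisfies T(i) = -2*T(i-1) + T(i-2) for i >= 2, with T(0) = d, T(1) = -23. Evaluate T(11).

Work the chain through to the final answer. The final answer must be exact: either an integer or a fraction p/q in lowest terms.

Part I: cross terms: (-32*-9 - 0*-30)=288, (0*-3 - 18*-9)=162, (18*7 - -33*-3)=27, (-33*-30 - -32*7)=1214; twice the area = |1691| = 1691; area = 1691/2; answer 1691/2
Part II: S1 = 1691/2; threaded value p + q = 1693; d = -20; T(2) = -2*(-23) + 1*(-20) = 26; iterating: T(2)=26, T(3)=-75, T(4)=176, T(5)=-427, T(6)=1030, T(7)=-2487, T(8)=6004, T(9)=-14495, T(10)=34994, T(11)=-84483; answer -84483

-84483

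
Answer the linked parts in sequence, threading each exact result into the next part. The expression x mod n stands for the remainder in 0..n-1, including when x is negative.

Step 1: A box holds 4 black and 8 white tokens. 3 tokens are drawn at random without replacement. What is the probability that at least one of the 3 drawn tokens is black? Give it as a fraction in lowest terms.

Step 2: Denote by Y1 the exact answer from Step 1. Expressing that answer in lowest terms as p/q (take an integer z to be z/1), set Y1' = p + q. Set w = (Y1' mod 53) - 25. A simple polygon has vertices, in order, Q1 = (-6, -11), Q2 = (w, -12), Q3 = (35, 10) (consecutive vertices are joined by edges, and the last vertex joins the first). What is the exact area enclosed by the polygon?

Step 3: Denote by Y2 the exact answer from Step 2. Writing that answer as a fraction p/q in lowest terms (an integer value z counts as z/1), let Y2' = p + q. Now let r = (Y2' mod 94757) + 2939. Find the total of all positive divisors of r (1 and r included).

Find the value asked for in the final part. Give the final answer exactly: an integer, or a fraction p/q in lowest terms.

8064

Step 1: total draws C(12,3) = 220; complement C(8,3) = 56; favorable 220 - 56 = 164; P = 41/55; answer 41/55
Step 2: Y1 = 41/55; threaded value p + q = 96; w = 18; cross terms: (-6*-12 - 18*-11)=270, (18*10 - 35*-12)=600, (35*-11 - -6*10)=-325; twice the area = |545| = 545; area = 545/2; answer 545/2
Step 3: Y2 = 545/2; threaded value p + q = 547; r = 3486; 3486 = 2 * 3 * 7 * 83; sigma = (1 + 2) * (1 + 3) * (1 + 7) * (1 + 83) = 3 * 4 * 8 * 84 = 8064; answer 8064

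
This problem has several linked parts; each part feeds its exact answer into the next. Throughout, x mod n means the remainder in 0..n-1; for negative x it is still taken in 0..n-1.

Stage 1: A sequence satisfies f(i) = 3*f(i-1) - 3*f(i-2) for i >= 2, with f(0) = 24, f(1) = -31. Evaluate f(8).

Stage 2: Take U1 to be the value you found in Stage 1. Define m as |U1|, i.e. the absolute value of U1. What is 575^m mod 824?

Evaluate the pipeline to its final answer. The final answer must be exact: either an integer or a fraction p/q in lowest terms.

Stage 1: f(2) = 3*(-31) - 3*(24) = -165; iterating: f(2)=-165, f(3)=-402, f(4)=-711, f(5)=-927, f(6)=-648, f(7)=837, f(8)=4455; answer 4455
Stage 2: U1 = 4455; m = 4455; squarings mod 824: 575^1=575, 575^2=201, 575^4=25, 575^8=625, 575^16=49, 575^32=753, 575^64=97, 575^128=345, 575^256=369, 575^512=201, 575^1024=25, 575^2048=625, 575^4096=49; 575^4455 = 575^1 * 575^2 * 575^4 * 575^32 * 575^64 * 575^256 * 575^4096 = 167 (mod 824); answer 167

167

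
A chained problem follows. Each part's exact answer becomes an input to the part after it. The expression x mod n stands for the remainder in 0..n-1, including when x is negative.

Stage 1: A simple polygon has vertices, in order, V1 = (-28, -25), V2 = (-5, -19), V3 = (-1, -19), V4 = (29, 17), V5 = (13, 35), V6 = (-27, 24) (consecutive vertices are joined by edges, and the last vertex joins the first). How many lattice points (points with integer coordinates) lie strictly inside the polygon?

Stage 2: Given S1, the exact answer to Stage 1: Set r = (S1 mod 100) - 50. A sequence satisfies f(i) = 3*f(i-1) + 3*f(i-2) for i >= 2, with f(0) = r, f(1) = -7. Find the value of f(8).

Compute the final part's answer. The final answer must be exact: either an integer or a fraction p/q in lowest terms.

-426384

Stage 1: cross terms: (-28*-19 - -5*-25)=407, (-5*-19 - -1*-19)=76, (-1*17 - 29*-19)=534, (29*35 - 13*17)=794, (13*24 - -27*35)=1257, (-27*-25 - -28*24)=1347; twice the area = |4415| = 4415; area = 4415/2; boundary points = 1 + 4 + 6 + 2 + 1 + 1 = 15; strictly interior points = area - boundary/2 + 1 = 2201; answer 2201
Stage 2: S1 = 2201; r = -49; f(2) = 3*(-7) + 3*(-49) = -168; iterating: f(2)=-168, f(3)=-525, f(4)=-2079, f(5)=-7812, f(6)=-29673, f(7)=-112455, f(8)=-426384; answer -426384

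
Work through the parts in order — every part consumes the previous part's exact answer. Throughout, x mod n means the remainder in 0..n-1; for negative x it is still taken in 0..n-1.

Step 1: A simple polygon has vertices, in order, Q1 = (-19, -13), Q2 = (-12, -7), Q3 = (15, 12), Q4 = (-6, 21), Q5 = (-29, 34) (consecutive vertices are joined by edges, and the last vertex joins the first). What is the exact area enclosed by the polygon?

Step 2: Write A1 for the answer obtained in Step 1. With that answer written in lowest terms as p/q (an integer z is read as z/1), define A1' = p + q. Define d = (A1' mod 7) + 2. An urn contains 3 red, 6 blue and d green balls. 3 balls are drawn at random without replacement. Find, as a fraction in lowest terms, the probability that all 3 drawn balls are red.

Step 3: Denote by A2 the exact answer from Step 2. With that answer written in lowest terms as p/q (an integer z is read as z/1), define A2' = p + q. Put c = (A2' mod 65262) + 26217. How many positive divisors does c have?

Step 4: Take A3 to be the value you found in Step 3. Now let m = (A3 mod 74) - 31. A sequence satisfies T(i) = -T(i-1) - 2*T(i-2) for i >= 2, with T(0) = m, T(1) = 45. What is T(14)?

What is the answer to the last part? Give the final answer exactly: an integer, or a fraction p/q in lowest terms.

Step 1: cross terms: (-19*-7 - -12*-13)=-23, (-12*12 - 15*-7)=-39, (15*21 - -6*12)=387, (-6*34 - -29*21)=405, (-29*-13 - -19*34)=1023; twice the area = |1753| = 1753; area = 1753/2; answer 1753/2
Step 2: A1 = 1753/2; threaded value p + q = 1755; d = 7; total draws C(16,3) = 560; favorable C(3,3) = 1; P = 1/560; answer 1/560
Step 3: A2 = 1/560; threaded value p + q = 561; c = 26778; 26778 = 2 * 3 * 4463; number of divisors = (1+1) * (1+1) * (1+1) = 8; answer 8
Step 4: A3 = 8; m = -23; T(2) = -1*(45) - 2*(-23) = 1; iterating: T(2)=1, T(3)=-91, T(4)=89, T(5)=93, T(6)=-271, T(7)=85, T(8)=457, T(9)=-627, T(10)=-287, T(11)=1541, T(12)=-967, T(13)=-2115, T(14)=4049; answer 4049

4049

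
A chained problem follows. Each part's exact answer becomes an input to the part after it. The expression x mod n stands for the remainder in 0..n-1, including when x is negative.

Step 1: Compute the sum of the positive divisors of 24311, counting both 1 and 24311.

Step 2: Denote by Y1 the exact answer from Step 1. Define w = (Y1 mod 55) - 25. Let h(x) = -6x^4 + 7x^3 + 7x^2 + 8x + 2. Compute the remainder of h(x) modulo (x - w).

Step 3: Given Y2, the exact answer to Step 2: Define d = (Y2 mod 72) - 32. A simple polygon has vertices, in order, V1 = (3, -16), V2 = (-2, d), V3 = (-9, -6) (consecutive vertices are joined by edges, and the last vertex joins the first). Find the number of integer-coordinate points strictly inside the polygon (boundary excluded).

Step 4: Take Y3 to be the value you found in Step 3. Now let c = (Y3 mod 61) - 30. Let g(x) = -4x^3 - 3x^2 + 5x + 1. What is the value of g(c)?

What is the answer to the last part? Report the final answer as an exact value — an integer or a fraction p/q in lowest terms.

-20433

Step 1: 24311 = 7 * 23 * 151; sigma = (1 + 7) * (1 + 23) * (1 + 151) = 8 * 24 * 152 = 29184; answer 29184
Step 2: Y1 = 29184; w = 9; remainder = value at the root: -6*(9)^4 + 7*(9)^3 + 7*(9)^2 + 8*(9)^1 + 2 = (-39366) + (5103) + (567) + (72) + (2) = -33622; answer -33622
Step 3: Y2 = -33622; d = -30; cross terms: (3*-30 - -2*-16)=-122, (-2*-6 - -9*-30)=-258, (-9*-16 - 3*-6)=162; twice the area = |-218| = 218; area = 109; boundary points = 1 + 1 + 2 = 4; strictly interior points = area - boundary/2 + 1 = 108; answer 108
Step 4: Y3 = 108; c = 17; -4*(17)^3 - 3*(17)^2 + 5*(17)^1 + 1 = (-19652) + (-867) + (85) + (1) = -20433; answer -20433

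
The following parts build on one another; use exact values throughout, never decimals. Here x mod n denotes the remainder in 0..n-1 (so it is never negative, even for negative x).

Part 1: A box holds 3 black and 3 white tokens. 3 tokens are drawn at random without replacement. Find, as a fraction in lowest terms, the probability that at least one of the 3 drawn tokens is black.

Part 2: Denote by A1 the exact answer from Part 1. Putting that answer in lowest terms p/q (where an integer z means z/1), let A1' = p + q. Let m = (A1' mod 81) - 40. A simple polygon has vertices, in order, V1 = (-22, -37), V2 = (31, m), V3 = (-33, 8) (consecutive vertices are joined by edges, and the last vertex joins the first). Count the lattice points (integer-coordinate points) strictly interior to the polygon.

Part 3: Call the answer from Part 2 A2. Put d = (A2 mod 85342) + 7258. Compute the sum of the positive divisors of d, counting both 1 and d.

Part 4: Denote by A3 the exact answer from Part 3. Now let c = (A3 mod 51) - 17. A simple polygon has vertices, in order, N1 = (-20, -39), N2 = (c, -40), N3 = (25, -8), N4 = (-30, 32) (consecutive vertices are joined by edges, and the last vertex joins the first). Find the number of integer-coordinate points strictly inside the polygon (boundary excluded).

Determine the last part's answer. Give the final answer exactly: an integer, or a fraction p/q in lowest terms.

Part 1: total draws C(6,3) = 20; complement C(3,3) = 1; favorable 20 - 1 = 19; P = 19/20; answer 19/20
Part 2: A1 = 19/20; threaded value p + q = 39; m = -1; cross terms: (-22*-1 - 31*-37)=1169, (31*8 - -33*-1)=215, (-33*-37 - -22*8)=1397; twice the area = |2781| = 2781; area = 2781/2; boundary points = 1 + 1 + 1 = 3; strictly interior points = area - boundary/2 + 1 = 1390; answer 1390
Part 3: A2 = 1390; d = 8648; 8648 = 2^3 * 23 * 47; sigma = (1 + 2 + 4 + 8) * (1 + 23) * (1 + 47) = 15 * 24 * 48 = 17280; answer 17280
Part 4: A3 = 17280; c = 25; cross terms: (-20*-40 - 25*-39)=1775, (25*-8 - 25*-40)=800, (25*32 - -30*-8)=560, (-30*-39 - -20*32)=1810; twice the area = |4945| = 4945; area = 4945/2; boundary points = 1 + 32 + 5 + 1 = 39; strictly interior points = area - boundary/2 + 1 = 2454; answer 2454

2454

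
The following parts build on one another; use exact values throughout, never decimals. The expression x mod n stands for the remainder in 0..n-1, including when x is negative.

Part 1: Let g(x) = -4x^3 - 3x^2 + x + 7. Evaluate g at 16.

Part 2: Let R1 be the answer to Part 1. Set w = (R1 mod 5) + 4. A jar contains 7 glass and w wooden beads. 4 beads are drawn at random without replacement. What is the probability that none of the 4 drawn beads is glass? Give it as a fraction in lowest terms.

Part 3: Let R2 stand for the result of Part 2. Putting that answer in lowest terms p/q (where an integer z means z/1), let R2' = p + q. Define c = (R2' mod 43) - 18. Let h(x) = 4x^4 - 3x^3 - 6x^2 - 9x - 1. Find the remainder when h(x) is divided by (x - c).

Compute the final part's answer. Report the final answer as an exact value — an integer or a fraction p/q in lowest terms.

1155

Part 1: -4*(16)^3 - 3*(16)^2 + 1*(16)^1 + 7 = (-16384) + (-768) + (16) + (7) = -17129; answer -17129
Part 2: R1 = -17129; w = 5; total draws C(12,4) = 495; favorable C(5,4) = 5; P = 1/99; answer 1/99
Part 3: R2 = 1/99; threaded value p + q = 100; c = -4; remainder = value at the root: 4*(-4)^4 - 3*(-4)^3 - 6*(-4)^2 - 9*(-4)^1 - 1 = (1024) + (192) + (-96) + (36) + (-1) = 1155; answer 1155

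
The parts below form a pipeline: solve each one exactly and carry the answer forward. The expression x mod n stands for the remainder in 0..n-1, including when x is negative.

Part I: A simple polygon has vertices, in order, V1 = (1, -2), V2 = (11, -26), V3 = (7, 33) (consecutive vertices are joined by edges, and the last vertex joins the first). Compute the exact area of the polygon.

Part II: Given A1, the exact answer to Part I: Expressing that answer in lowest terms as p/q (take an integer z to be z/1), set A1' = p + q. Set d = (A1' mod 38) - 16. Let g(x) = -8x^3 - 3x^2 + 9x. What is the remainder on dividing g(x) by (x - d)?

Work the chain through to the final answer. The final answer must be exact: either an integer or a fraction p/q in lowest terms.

Part I: cross terms: (1*-26 - 11*-2)=-4, (11*33 - 7*-26)=545, (7*-2 - 1*33)=-47; twice the area = |494| = 494; area = 247; answer 247
Part II: A1 = 247; threaded value p + q = 248; d = 4; remainder = value at the root: -8*(4)^3 - 3*(4)^2 + 9*(4)^1 = (-512) + (-48) + (36) = -524; answer -524

-524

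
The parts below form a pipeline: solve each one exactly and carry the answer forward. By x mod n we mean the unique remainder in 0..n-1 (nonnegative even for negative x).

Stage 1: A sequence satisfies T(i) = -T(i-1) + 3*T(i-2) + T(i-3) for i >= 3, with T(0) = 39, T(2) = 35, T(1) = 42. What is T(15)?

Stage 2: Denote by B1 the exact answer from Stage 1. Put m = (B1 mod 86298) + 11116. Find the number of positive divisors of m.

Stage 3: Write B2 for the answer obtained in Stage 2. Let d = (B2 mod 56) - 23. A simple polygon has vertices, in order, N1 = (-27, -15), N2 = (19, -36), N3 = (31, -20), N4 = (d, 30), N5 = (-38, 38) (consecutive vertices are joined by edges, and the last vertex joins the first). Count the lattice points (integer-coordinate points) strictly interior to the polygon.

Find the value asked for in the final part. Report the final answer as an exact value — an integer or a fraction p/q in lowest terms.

3319

Stage 1: T(3) = -1*(35) + 3*(42) + 1*(39) = 130; iterating: T(3)=130, T(4)=17, T(5)=408, T(6)=-227, T(7)=1468, T(8)=-1741, T(9)=5918, T(10)=-9673, T(11)=25686, T(12)=-48787, T(13)=116172, T(14)=-236847, T(15)=536576; answer 536576
Stage 2: B1 = 536576; m = 29904; 29904 = 2^4 * 3 * 7 * 89; number of divisors = (4+1) * (1+1) * (1+1) * (1+1) = 40; answer 40
Stage 3: B2 = 40; d = 17; cross terms: (-27*-36 - 19*-15)=1257, (19*-20 - 31*-36)=736, (31*30 - 17*-20)=1270, (17*38 - -38*30)=1786, (-38*-15 - -27*38)=1596; twice the area = |6645| = 6645; area = 6645/2; boundary points = 1 + 4 + 2 + 1 + 1 = 9; strictly interior points = area - boundary/2 + 1 = 3319; answer 3319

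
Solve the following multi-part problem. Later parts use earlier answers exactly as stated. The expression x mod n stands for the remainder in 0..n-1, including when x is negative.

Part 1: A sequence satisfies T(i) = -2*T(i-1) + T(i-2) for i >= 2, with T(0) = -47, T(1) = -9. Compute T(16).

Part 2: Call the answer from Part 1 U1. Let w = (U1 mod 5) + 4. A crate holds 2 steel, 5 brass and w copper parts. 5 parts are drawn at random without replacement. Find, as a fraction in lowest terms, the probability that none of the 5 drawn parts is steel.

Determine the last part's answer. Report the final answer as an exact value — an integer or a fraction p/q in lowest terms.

36/91

Part 1: T(2) = -2*(-9) + 1*(-47) = -29; iterating: T(2)=-29, T(3)=49, T(4)=-127, T(5)=303, T(6)=-733, T(7)=1769, T(8)=-4271, T(9)=10311, T(10)=-24893, T(11)=60097, T(12)=-145087, T(13)=350271, T(14)=-845629, T(15)=2041529, T(16)=-4928687; answer -4928687
Part 2: U1 = -4928687; w = 7; total draws C(14,5) = 2002; favorable C(12,5) = 792; P = 36/91; answer 36/91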